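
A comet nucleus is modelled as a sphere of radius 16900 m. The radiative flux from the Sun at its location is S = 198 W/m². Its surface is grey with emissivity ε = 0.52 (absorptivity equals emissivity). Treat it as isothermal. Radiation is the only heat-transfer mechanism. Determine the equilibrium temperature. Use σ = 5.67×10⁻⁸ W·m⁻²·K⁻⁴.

At equilibrium, absorbed power = emitted power.
Absorbing cross-section = πr² = 8.973×10⁸ m²; emitting surface = 4πr² = 3.589×10⁹ m² (ratio 4).
εS·A_cross = εσ·A_surf·T⁴  ⇒  T⁴ = S/(4σ)   (ε cancels).
T⁴ = 198/(4·5.67×10⁻⁸) = 8.730×10⁸ K⁴.
T = (8.730×10⁸)^(1/4).

T ≈ 172 K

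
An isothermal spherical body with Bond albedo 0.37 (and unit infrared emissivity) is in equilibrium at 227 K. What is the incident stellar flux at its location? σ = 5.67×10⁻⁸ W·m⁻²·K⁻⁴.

(1−a)S·πr² = σ·4πr²·T⁴ ⇒ S = 4σT⁴/(1−a).
S = 4·5.67×10⁻⁸·2.655×10⁹/0.630.

S ≈ 956 W/m²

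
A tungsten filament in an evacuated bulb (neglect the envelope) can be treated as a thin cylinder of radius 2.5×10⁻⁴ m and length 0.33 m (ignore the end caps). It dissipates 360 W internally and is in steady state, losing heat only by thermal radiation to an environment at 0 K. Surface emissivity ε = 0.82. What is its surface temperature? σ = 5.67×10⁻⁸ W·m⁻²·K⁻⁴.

T ≈ 1970 K

Steady state: internal power = radiated power, P = εσA T⁴.
Radiating area A = 2πrL = 5.184×10⁻⁴ m².
T⁴ = P/(εσA) = 360/(0.82·5.67×10⁻⁸·5.184×10⁻⁴) = 1.494×10¹³ K⁴.
T = (1.494×10¹³)^(1/4).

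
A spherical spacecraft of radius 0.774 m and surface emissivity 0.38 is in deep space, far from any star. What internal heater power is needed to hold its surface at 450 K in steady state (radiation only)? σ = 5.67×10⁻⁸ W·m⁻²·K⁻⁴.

P ≈ 6650 W

P = εσ·4πr²·T⁴.
4πr² = 7.528 m²; T⁴ = 4.101×10¹⁰ K⁴.
P = 0.38·5.67×10⁻⁸·7.528·4.101×10¹⁰.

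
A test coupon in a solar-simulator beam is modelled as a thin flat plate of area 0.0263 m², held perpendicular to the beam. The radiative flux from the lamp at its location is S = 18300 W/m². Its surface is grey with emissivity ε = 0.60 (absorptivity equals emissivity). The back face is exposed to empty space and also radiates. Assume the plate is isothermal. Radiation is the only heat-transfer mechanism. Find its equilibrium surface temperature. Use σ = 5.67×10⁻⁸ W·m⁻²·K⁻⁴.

T ≈ 634 K

At equilibrium, absorbed power = emitted power.
Absorbing cross-section = A = 0.02630 m²; emitting surface = 2A = 0.05260 m² (ratio 2).
εS·A_cross = εσ·A_surf·T⁴  ⇒  T⁴ = S/(2σ)   (ε cancels).
T⁴ = 18300/(2·5.67×10⁻⁸) = 1.614×10¹¹ K⁴.
T = (1.614×10¹¹)^(1/4).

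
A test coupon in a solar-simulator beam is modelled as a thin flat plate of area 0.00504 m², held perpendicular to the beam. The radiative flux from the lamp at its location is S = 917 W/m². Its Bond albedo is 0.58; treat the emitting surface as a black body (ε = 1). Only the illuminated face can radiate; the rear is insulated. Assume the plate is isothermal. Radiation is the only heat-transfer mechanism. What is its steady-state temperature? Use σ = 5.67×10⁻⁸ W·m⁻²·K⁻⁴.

T ≈ 287 K

At equilibrium, absorbed power = emitted power.
Absorbing cross-section = A = 0.005040 m²; emitting surface = A = 0.005040 m² (ratio 1).
(1−a)S·A_cross = εσ·A_surf·T⁴  ⇒  T⁴ = (1−a)S/(1σ).
T⁴ = 0.420·917/(1·5.67×10⁻⁸) = 6.793×10⁹ K⁴.
T = (6.793×10⁹)^(1/4).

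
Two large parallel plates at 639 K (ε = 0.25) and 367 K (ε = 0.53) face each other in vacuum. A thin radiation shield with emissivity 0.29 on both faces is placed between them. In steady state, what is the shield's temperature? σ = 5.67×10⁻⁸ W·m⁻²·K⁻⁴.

In steady state the net flux on the hot side equals that on the cold side.
σ(T₁⁴−T_s⁴)/D₁ = σ(T_s⁴−T₂⁴)/D₂, with D₁ = 1/ε₁+1/ε_s−1 = 6.448, D₂ = 1/ε_s+1/ε₂−1 = 4.335.
Solve for T_s⁴: T_s⁴ = (D₂·T₁⁴ + D₁·T₂⁴)/(D₁+D₂) = 7.787×10¹⁰ K⁴.

T_s ≈ 528 K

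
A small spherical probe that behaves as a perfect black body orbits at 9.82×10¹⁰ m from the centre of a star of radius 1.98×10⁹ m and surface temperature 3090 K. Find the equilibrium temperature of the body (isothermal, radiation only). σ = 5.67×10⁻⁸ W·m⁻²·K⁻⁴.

The star's surface emits σT_*⁴; at distance d the flux is S = σT_*⁴(R_*/d)².
S = 5.67×10⁻⁸·(3090)⁴·(1.98×10⁹/9.82×10¹⁰)² = 2101 W/m².
For an isothermal sphere T⁴ = (1−a)S/(4σ) = 9.266×10⁹ K⁴.

T ≈ 310 K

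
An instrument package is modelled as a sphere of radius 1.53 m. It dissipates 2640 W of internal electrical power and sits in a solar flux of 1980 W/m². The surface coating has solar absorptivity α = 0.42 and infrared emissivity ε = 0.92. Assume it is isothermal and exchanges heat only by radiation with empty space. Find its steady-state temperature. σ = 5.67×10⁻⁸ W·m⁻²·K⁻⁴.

At steady state, absorbed solar power + internal power = radiated power.
Absorbed: α·S·A_cross = 0.42·1980·7.354 = 6116 W (cross-section πr²).
Total input = 6116 + 2640 = 8756 W.
Radiated: εσ·A_surf·T⁴ with A_surf = 4πr² = 29.42 m².
T⁴ = 8756/(0.92·5.67×10⁻⁸·29.42) = 5.706×10⁹ K⁴.

T ≈ 275 K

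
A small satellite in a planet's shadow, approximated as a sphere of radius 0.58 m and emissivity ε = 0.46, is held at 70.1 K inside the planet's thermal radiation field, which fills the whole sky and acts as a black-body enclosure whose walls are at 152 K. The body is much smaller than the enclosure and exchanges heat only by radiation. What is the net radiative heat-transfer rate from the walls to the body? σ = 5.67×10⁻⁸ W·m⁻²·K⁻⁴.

P_net ≈ 56.2 W

For a small grey body in a large enclosure: P_net = εσA(T_body⁴ − T_wall⁴).
A = 4πr² = 4.227 m²; T_body⁴ − T_wall⁴ = 2.415×10⁷ − 5.338×10⁸ = -5.096×10⁸ K⁴.
|P_net| = 0.46·5.67×10⁻⁸·4.227·5.096×10⁸.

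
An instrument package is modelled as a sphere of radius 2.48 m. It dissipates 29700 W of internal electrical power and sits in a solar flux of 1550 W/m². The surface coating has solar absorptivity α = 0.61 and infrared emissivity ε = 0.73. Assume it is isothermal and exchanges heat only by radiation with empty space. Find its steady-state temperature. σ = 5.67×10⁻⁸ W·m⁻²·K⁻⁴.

At steady state, absorbed solar power + internal power = radiated power.
Absorbed: α·S·A_cross = 0.61·1550·19.32 = 18270 W (cross-section πr²).
Total input = 18270 + 29700 = 47970 W.
Radiated: εσ·A_surf·T⁴ with A_surf = 4πr² = 77.29 m².
T⁴ = 47970/(0.73·5.67×10⁻⁸·77.29) = 1.499×10¹⁰ K⁴.

T ≈ 350 K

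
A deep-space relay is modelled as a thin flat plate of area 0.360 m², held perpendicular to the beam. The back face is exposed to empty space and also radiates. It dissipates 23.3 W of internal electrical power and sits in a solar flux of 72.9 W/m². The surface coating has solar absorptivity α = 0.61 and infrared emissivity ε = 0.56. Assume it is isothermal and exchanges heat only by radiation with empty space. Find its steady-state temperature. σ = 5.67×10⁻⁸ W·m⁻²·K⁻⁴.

T ≈ 204 K

At steady state, absorbed solar power + internal power = radiated power.
Absorbed: α·S·A_cross = 0.61·72.9·0.3600 = 16.01 W (cross-section A).
Total input = 16.01 + 23.3 = 39.31 W.
Radiated: εσ·A_surf·T⁴ with A_surf = 2A = 0.7200 m².
T⁴ = 39.31/(0.56·5.67×10⁻⁸·0.7200) = 1.719×10⁹ K⁴.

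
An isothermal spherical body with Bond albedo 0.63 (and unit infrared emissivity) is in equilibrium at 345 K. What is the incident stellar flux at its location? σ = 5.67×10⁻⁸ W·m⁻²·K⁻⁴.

(1−a)S·πr² = σ·4πr²·T⁴ ⇒ S = 4σT⁴/(1−a).
S = 4·5.67×10⁻⁸·1.417×10¹⁰/0.370.

S ≈ 8680 W/m²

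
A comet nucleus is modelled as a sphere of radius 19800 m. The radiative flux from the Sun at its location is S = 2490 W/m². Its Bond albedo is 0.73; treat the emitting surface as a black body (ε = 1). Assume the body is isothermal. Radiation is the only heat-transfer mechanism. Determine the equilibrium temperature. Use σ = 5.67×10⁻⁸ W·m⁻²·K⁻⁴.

T ≈ 233 K

At equilibrium, absorbed power = emitted power.
Absorbing cross-section = πr² = 1.232×10⁹ m²; emitting surface = 4πr² = 4.927×10⁹ m² (ratio 4).
(1−a)S·A_cross = εσ·A_surf·T⁴  ⇒  T⁴ = (1−a)S/(4σ).
T⁴ = 0.270·2490/(4·5.67×10⁻⁸) = 2.964×10⁹ K⁴.
T = (2.964×10⁹)^(1/4).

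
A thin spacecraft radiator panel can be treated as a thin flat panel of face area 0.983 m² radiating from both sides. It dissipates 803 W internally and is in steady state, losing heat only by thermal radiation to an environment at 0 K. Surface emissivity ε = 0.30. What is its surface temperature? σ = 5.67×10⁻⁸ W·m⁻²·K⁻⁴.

Steady state: internal power = radiated power, P = εσA T⁴.
Radiating area A = 2·0.983 = 1.966 m².
T⁴ = P/(εσA) = 803/(0.30·5.67×10⁻⁸·1.966) = 2.401×10¹⁰ K⁴.
T = (2.401×10¹⁰)^(1/4).

T ≈ 394 K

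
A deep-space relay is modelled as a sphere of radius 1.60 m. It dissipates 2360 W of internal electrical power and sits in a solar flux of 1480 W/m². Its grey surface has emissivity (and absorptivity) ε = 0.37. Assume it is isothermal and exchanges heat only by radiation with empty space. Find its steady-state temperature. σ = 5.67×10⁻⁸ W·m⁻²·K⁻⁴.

T ≈ 316 K

At steady state, absorbed solar power + internal power = radiated power.
Absorbed: α·S·A_cross = 0.37·1480·8.042 = 4404 W (cross-section πr²).
Total input = 4404 + 2360 = 6764 W.
Radiated: εσ·A_surf·T⁴ with A_surf = 4πr² = 32.17 m².
T⁴ = 6764/(0.37·5.67×10⁻⁸·32.17) = 1.002×10¹⁰ K⁴.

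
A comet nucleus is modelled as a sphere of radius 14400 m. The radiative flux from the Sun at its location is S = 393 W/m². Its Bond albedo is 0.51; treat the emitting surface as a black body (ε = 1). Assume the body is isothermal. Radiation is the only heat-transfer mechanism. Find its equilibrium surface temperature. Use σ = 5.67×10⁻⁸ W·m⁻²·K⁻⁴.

At equilibrium, absorbed power = emitted power.
Absorbing cross-section = πr² = 6.514×10⁸ m²; emitting surface = 4πr² = 2.606×10⁹ m² (ratio 4).
(1−a)S·A_cross = εσ·A_surf·T⁴  ⇒  T⁴ = (1−a)S/(4σ).
T⁴ = 0.490·393/(4·5.67×10⁻⁸) = 8.491×10⁸ K⁴.
T = (8.491×10⁸)^(1/4).

T ≈ 171 K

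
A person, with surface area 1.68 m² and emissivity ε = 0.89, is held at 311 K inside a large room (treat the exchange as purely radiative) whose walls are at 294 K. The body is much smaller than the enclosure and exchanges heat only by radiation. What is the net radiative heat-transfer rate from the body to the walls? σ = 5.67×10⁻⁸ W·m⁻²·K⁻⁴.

P_net ≈ 160 W

For a small grey body in a large enclosure: P_net = εσA(T_body⁴ − T_wall⁴).
A = 1.68 m²; T_body⁴ − T_wall⁴ = 9.355×10⁹ − 7.471×10⁹ = 1.884×10⁹ K⁴.
|P_net| = 0.89·5.67×10⁻⁸·1.680·1.884×10⁹.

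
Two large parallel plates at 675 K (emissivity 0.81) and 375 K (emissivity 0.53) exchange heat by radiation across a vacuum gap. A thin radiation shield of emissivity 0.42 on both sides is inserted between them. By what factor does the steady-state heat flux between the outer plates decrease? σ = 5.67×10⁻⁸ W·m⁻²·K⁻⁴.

factor ≈ 2.77

Without shield: q₀ = σΔ(T⁴)/(1/ε₁+1/ε₂−1) with denominator 2.121.
With shield the two gaps are in series; the resistances add: (1/ε₁+1/ε_s−1)+(1/ε_s+1/ε₂−1) = 2.616+3.268 = 5.883.
Heat-flux ratio q₀/q = 5.883/2.121.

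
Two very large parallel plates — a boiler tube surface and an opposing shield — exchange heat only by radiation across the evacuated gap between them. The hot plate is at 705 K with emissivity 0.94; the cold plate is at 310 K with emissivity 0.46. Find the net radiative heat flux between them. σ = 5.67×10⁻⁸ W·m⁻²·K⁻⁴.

For two infinite grey parallel plates, q = σ(T₁⁴ − T₂⁴)/(1/ε₁ + 1/ε₂ − 1).
T₁⁴ − T₂⁴ = 2.470×10¹¹ − 9.235×10⁹ = 2.378×10¹¹ K⁴.
1/ε₁ + 1/ε₂ − 1 = 1.064 + 2.174 − 1 = 2.238.
q = 5.67×10⁻⁸ × 2.378×10¹¹ / 2.238.

q ≈ 6030 W/m²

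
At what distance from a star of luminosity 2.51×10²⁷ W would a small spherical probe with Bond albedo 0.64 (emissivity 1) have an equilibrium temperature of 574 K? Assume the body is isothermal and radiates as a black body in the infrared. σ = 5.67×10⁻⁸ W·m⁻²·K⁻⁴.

For an isothermal black-emitting sphere, (1−a)S·πr² = σ·4πr²·T⁴ ⇒ S = 4σT⁴/(1−a).
S = 4·5.67×10⁻⁸·(574)⁴/0.360 = 68390 W/m².
Flux falls as S = L/(4πd²), so d = √(L/(4πS)) = √(2.51×10²⁷/(4π·68390)).

d ≈ 5.40×10¹⁰ m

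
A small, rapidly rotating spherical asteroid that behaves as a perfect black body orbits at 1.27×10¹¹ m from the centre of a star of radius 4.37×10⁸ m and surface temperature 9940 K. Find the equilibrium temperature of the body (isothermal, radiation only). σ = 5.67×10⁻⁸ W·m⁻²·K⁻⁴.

T ≈ 412 K

The star's surface emits σT_*⁴; at distance d the flux is S = σT_*⁴(R_*/d)².
S = 5.67×10⁻⁸·(9940)⁴·(4.37×10⁸/1.27×10¹¹)² = 6554 W/m².
For an isothermal sphere T⁴ = (1−a)S/(4σ) = 2.890×10¹⁰ K⁴.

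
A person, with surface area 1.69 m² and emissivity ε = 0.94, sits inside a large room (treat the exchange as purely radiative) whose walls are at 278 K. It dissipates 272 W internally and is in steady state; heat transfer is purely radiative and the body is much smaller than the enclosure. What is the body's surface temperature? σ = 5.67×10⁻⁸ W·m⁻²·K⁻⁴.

T ≈ 308 K

For a small grey body in a large enclosure, net radiated power = εσA(T⁴ − T_w⁴).
Steady state: P = εσA(T⁴ − T_w⁴) with A = 1.69 m².
T⁴ = P/(εσA) + T_w⁴ = 272/(0.94·5.67×10⁻⁸·1.690) + (278)⁴
    = 3.020×10⁹ + 5.973×10⁹ = 8.993×10⁹ K⁴.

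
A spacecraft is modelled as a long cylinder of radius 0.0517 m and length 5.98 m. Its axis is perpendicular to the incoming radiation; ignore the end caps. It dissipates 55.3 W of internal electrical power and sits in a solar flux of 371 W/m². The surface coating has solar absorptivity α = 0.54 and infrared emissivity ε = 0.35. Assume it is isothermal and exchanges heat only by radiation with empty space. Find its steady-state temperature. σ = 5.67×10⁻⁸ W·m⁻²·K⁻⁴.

T ≈ 261 K

At steady state, absorbed solar power + internal power = radiated power.
Absorbed: α·S·A_cross = 0.54·371·0.6183 = 123.9 W (cross-section 2rL).
Total input = 123.9 + 55.3 = 179.2 W.
Radiated: εσ·A_surf·T⁴ with A_surf = 2πrL = 1.943 m².
T⁴ = 179.2/(0.35·5.67×10⁻⁸·1.943) = 4.648×10⁹ K⁴.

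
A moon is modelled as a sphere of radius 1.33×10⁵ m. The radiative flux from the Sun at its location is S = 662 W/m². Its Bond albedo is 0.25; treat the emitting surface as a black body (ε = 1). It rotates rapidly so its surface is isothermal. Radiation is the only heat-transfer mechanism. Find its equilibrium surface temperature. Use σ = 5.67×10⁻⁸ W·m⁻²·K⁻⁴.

T ≈ 216 K

At equilibrium, absorbed power = emitted power.
Absorbing cross-section = πr² = 5.557×10¹⁰ m²; emitting surface = 4πr² = 2.223×10¹¹ m² (ratio 4).
(1−a)S·A_cross = εσ·A_surf·T⁴  ⇒  T⁴ = (1−a)S/(4σ).
T⁴ = 0.750·662/(4·5.67×10⁻⁸) = 2.189×10⁹ K⁴.
T = (2.189×10⁹)^(1/4).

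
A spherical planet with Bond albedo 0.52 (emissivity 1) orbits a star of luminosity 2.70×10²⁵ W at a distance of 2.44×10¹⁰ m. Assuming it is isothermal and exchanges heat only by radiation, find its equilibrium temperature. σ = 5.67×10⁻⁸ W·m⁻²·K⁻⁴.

First find the stellar flux at distance d: S = L/(4πd²) = 2.70×10²⁵/(4π·(2.44×10¹⁰)²) = 3609 W/m².
For an isothermal sphere, absorbed (1−a)S·πr² = emitted σ·4πr²·T⁴, so T⁴ = (1−a)S/(4σ).
T⁴ = 0.480·3609/(4·5.67×10⁻⁸) = 7.638×10⁹ K⁴.

T ≈ 296 K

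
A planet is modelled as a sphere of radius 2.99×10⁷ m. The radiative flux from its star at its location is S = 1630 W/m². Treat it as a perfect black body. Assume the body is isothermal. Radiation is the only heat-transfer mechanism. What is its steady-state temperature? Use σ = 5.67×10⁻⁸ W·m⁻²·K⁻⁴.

T ≈ 291 K

At equilibrium, absorbed power = emitted power.
Absorbing cross-section = πr² = 2.809×10¹⁵ m²; emitting surface = 4πr² = 1.123×10¹⁶ m² (ratio 4).
S·A_cross = εσ·A_surf·T⁴  ⇒  T⁴ = S/(4σ).
T⁴ = 1.00·1630/(4·5.67×10⁻⁸) = 7.187×10⁹ K⁴.
T = (7.187×10⁹)^(1/4).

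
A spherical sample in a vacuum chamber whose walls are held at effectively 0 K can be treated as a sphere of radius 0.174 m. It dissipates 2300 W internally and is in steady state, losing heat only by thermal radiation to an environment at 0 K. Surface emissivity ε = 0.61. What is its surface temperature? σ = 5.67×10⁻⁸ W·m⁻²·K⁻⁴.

T ≈ 647 K

Steady state: internal power = radiated power, P = εσA T⁴.
Radiating area A = 4πr² = 0.3805 m².
T⁴ = P/(εσA) = 2300/(0.61·5.67×10⁻⁸·0.3805) = 1.748×10¹¹ K⁴.
T = (1.748×10¹¹)^(1/4).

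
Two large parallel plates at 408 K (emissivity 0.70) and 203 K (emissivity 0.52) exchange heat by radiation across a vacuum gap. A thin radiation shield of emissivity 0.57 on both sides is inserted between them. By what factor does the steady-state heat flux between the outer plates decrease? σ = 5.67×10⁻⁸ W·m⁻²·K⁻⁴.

Without shield: q₀ = σΔ(T⁴)/(1/ε₁+1/ε₂−1) with denominator 2.352.
With shield the two gaps are in series; the resistances add: (1/ε₁+1/ε_s−1)+(1/ε_s+1/ε₂−1) = 2.183+2.677 = 4.860.
Heat-flux ratio q₀/q = 4.860/2.352.

factor ≈ 2.07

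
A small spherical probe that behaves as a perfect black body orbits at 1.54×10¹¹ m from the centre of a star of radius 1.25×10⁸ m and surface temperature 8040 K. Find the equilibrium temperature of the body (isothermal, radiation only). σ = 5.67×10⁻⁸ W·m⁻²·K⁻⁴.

The star's surface emits σT_*⁴; at distance d the flux is S = σT_*⁴(R_*/d)².
S = 5.67×10⁻⁸·(8040)⁴·(1.25×10⁸/1.54×10¹¹)² = 156.1 W/m².
For an isothermal sphere T⁴ = (1−a)S/(4σ) = 6.882×10⁸ K⁴.

T ≈ 162 K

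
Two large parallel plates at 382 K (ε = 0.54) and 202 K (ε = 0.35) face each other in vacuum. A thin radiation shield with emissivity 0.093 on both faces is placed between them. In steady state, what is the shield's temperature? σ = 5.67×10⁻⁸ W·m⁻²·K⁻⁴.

In steady state the net flux on the hot side equals that on the cold side.
σ(T₁⁴−T_s⁴)/D₁ = σ(T_s⁴−T₂⁴)/D₂, with D₁ = 1/ε₁+1/ε_s−1 = 11.60, D₂ = 1/ε_s+1/ε₂−1 = 12.61.
Solve for T_s⁴: T_s⁴ = (D₂·T₁⁴ + D₁·T₂⁴)/(D₁+D₂) = 1.189×10¹⁰ K⁴.

T_s ≈ 330 K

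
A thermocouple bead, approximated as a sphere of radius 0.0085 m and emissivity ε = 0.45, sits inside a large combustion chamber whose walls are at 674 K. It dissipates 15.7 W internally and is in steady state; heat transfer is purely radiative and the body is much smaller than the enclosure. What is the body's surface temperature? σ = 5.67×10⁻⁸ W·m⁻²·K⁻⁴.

T ≈ 970 K

For a small grey body in a large enclosure, net radiated power = εσA(T⁴ − T_w⁴).
Steady state: P = εσA(T⁴ − T_w⁴) with A = 4πr² = 9.079×10⁻⁴ m².
T⁴ = P/(εσA) + T_w⁴ = 15.7/(0.45·5.67×10⁻⁸·9.079×10⁻⁴) + (674)⁴
    = 6.777×10¹¹ + 2.064×10¹¹ = 8.841×10¹¹ K⁴.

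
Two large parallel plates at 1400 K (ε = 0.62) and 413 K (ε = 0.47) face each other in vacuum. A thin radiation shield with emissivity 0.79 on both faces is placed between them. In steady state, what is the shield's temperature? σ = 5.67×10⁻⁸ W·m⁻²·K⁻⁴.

T_s ≈ 1210 K

In steady state the net flux on the hot side equals that on the cold side.
σ(T₁⁴−T_s⁴)/D₁ = σ(T_s⁴−T₂⁴)/D₂, with D₁ = 1/ε₁+1/ε_s−1 = 1.879, D₂ = 1/ε_s+1/ε₂−1 = 2.393.
Solve for T_s⁴: T_s⁴ = (D₂·T₁⁴ + D₁·T₂⁴)/(D₁+D₂) = 2.165×10¹² K⁴.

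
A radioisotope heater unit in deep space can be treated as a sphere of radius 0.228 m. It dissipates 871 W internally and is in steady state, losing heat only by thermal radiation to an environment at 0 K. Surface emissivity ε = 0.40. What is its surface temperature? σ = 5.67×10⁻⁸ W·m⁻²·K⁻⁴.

Steady state: internal power = radiated power, P = εσA T⁴.
Radiating area A = 4πr² = 0.6533 m².
T⁴ = P/(εσA) = 871/(0.40·5.67×10⁻⁸·0.6533) = 5.879×10¹⁰ K⁴.
T = (5.879×10¹⁰)^(1/4).

T ≈ 492 K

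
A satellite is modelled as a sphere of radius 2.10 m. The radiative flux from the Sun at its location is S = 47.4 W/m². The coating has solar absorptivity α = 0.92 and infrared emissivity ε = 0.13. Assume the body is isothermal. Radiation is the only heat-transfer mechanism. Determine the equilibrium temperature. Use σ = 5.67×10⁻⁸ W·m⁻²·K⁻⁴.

At equilibrium, absorbed power = emitted power.
Absorbing cross-section = πr² = 13.85 m²; emitting surface = 4πr² = 55.42 m² (ratio 4).
αS·A_cross = εσ·A_surf·T⁴  ⇒  T⁴ = αS/(ε·4σ).
T⁴ = 0.920·47.4/(0.13·4·5.67×10⁻⁸) = 1.479×10⁹ K⁴.
T = (1.479×10⁹)^(1/4).

T ≈ 196 K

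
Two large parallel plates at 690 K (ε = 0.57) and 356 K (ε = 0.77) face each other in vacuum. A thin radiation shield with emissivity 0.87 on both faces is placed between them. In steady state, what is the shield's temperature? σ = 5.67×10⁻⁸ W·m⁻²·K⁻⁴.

T_s ≈ 572 K

In steady state the net flux on the hot side equals that on the cold side.
σ(T₁⁴−T_s⁴)/D₁ = σ(T_s⁴−T₂⁴)/D₂, with D₁ = 1/ε₁+1/ε_s−1 = 1.904, D₂ = 1/ε_s+1/ε₂−1 = 1.448.
Solve for T_s⁴: T_s⁴ = (D₂·T₁⁴ + D₁·T₂⁴)/(D₁+D₂) = 1.071×10¹¹ K⁴.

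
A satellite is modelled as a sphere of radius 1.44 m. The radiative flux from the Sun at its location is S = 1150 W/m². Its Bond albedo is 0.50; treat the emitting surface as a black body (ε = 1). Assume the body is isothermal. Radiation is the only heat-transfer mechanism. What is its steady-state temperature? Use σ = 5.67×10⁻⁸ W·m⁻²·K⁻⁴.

T ≈ 224 K

At equilibrium, absorbed power = emitted power.
Absorbing cross-section = πr² = 6.514 m²; emitting surface = 4πr² = 26.06 m² (ratio 4).
(1−a)S·A_cross = εσ·A_surf·T⁴  ⇒  T⁴ = (1−a)S/(4σ).
T⁴ = 0.500·1150/(4·5.67×10⁻⁸) = 2.535×10⁹ K⁴.
T = (2.535×10⁹)^(1/4).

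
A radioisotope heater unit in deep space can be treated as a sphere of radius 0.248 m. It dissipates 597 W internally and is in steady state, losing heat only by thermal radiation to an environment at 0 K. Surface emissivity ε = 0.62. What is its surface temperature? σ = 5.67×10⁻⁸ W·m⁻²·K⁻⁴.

T ≈ 385 K

Steady state: internal power = radiated power, P = εσA T⁴.
Radiating area A = 4πr² = 0.7729 m².
T⁴ = P/(εσA) = 597/(0.62·5.67×10⁻⁸·0.7729) = 2.197×10¹⁰ K⁴.
T = (2.197×10¹⁰)^(1/4).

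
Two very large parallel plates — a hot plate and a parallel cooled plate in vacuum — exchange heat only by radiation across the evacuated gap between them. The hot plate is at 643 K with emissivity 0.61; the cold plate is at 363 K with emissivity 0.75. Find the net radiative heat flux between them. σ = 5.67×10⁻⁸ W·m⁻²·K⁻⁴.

For two infinite grey parallel plates, q = σ(T₁⁴ − T₂⁴)/(1/ε₁ + 1/ε₂ − 1).
T₁⁴ − T₂⁴ = 1.709×10¹¹ − 1.736×10¹⁰ = 1.536×10¹¹ K⁴.
1/ε₁ + 1/ε₂ − 1 = 1.639 + 1.333 − 1 = 1.973.
q = 5.67×10⁻⁸ × 1.536×10¹¹ / 1.973.

q ≈ 4410 W/m²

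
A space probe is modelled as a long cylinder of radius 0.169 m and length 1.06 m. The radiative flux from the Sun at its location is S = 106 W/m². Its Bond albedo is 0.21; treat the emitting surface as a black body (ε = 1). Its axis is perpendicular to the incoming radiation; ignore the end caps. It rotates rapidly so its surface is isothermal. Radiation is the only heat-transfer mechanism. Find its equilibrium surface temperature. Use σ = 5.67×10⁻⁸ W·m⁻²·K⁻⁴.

T ≈ 147 K

At equilibrium, absorbed power = emitted power.
Absorbing cross-section = 2rL = 0.3583 m²; emitting surface = 2πrL = 1.126 m² (ratio π).
(1−a)S·A_cross = εσ·A_surf·T⁴  ⇒  T⁴ = (1−a)S/(πσ).
T⁴ = 0.790·106/(π·5.67×10⁻⁸) = 4.701×10⁸ K⁴.
T = (4.701×10⁸)^(1/4).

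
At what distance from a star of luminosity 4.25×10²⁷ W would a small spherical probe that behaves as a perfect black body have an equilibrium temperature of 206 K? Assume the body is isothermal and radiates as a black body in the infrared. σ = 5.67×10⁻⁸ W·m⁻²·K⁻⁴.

d ≈ 9.10×10¹¹ m

For an isothermal black-emitting sphere, (1−a)S·πr² = σ·4πr²·T⁴ ⇒ S = 4σT⁴/(1−a).
S = 4·5.67×10⁻⁸·(206)⁴/1.00 = 408.4 W/m².
Flux falls as S = L/(4πd²), so d = √(L/(4πS)) = √(4.25×10²⁷/(4π·408.4)).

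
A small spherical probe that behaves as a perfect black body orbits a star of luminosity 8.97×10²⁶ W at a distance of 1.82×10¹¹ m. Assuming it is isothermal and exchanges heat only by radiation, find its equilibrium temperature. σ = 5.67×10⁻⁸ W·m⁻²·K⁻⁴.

First find the stellar flux at distance d: S = L/(4πd²) = 8.97×10²⁶/(4π·(1.82×10¹¹)²) = 2155 W/m².
For an isothermal sphere, absorbed (1−a)S·πr² = emitted σ·4πr²·T⁴, so T⁴ = (1−a)S/(4σ).
T⁴ = 1.00·2155/(4·5.67×10⁻⁸) = 9.502×10⁹ K⁴.

T ≈ 312 K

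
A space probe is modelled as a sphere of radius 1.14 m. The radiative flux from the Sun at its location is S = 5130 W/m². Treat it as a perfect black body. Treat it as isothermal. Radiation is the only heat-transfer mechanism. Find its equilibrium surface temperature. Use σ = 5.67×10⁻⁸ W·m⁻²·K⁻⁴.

At equilibrium, absorbed power = emitted power.
Absorbing cross-section = πr² = 4.083 m²; emitting surface = 4πr² = 16.33 m² (ratio 4).
S·A_cross = εσ·A_surf·T⁴  ⇒  T⁴ = S/(4σ).
T⁴ = 1.00·5130/(4·5.67×10⁻⁸) = 2.262×10¹⁰ K⁴.
T = (2.262×10¹⁰)^(1/4).

T ≈ 388 K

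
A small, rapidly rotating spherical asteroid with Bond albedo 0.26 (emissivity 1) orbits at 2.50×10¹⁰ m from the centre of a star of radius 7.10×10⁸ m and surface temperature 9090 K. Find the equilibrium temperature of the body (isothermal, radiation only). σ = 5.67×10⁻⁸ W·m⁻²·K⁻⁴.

The star's surface emits σT_*⁴; at distance d the flux is S = σT_*⁴(R_*/d)².
S = 5.67×10⁻⁸·(9090)⁴·(7.10×10⁸/2.50×10¹⁰)² = 3.122×10⁵ W/m².
For an isothermal sphere T⁴ = (1−a)S/(4σ) = 1.019×10¹² K⁴.

T ≈ 1000 K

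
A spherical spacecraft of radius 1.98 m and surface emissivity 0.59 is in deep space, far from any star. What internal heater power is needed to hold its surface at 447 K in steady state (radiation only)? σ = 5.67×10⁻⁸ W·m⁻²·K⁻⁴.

P = εσ·4πr²·T⁴.
4πr² = 49.27 m²; T⁴ = 3.992×10¹⁰ K⁴.
P = 0.59·5.67×10⁻⁸·49.27·3.992×10¹⁰.

P ≈ 65800 W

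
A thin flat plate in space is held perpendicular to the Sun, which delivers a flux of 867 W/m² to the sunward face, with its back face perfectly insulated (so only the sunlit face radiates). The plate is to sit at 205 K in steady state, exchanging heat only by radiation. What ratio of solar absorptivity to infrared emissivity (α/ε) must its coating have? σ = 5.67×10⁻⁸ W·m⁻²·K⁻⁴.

α/ε ≈ 0.115

Balance: αS·A = εσ·1A·T⁴ ⇒ α/ε = σT⁴/S.
α/ε = 5.67×10⁻⁸·(205)⁴/867 = 5.67×10⁻⁸·1.766×10⁹/867.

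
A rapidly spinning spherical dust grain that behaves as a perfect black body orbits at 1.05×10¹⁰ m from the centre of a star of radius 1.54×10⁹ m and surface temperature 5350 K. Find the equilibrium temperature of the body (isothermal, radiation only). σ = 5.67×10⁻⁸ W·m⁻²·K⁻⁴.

T ≈ 1450 K

The star's surface emits σT_*⁴; at distance d the flux is S = σT_*⁴(R_*/d)².
S = 5.67×10⁻⁸·(5350)⁴·(1.54×10⁹/1.05×10¹⁰)² = 9.992×10⁵ W/m².
For an isothermal sphere T⁴ = (1−a)S/(4σ) = 4.406×10¹² K⁴.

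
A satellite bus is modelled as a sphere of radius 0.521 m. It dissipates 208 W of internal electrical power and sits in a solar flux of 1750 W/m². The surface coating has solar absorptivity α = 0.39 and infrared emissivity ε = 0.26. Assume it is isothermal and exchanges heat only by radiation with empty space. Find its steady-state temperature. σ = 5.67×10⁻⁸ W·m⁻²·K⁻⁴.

T ≈ 354 K

At steady state, absorbed solar power + internal power = radiated power.
Absorbed: α·S·A_cross = 0.39·1750·0.8528 = 582.0 W (cross-section πr²).
Total input = 582.0 + 208 = 790.0 W.
Radiated: εσ·A_surf·T⁴ with A_surf = 4πr² = 3.411 m².
T⁴ = 790.0/(0.26·5.67×10⁻⁸·3.411) = 1.571×10¹⁰ K⁴.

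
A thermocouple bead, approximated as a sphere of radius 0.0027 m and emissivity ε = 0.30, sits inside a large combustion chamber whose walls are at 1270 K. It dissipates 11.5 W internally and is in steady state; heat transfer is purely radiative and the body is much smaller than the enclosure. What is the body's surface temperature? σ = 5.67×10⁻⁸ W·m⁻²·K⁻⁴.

For a small grey body in a large enclosure, net radiated power = εσA(T⁴ − T_w⁴).
Steady state: P = εσA(T⁴ − T_w⁴) with A = 4πr² = 9.161×10⁻⁵ m².
T⁴ = P/(εσA) + T_w⁴ = 11.5/(0.30·5.67×10⁻⁸·9.161×10⁻⁵) + (1270)⁴
    = 7.380×10¹² + 2.601×10¹² = 9.981×10¹² K⁴.

T ≈ 1780 K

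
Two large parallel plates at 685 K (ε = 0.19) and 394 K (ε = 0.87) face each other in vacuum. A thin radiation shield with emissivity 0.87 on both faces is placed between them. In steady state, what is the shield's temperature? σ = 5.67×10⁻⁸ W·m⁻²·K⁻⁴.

In steady state the net flux on the hot side equals that on the cold side.
σ(T₁⁴−T_s⁴)/D₁ = σ(T_s⁴−T₂⁴)/D₂, with D₁ = 1/ε₁+1/ε_s−1 = 5.413, D₂ = 1/ε_s+1/ε₂−1 = 1.299.
Solve for T_s⁴: T_s⁴ = (D₂·T₁⁴ + D₁·T₂⁴)/(D₁+D₂) = 6.204×10¹⁰ K⁴.

T_s ≈ 499 K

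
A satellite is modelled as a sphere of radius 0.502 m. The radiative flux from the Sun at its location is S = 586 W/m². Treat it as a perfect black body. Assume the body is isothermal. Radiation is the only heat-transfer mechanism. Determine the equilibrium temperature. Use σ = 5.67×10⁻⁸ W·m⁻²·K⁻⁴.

At equilibrium, absorbed power = emitted power.
Absorbing cross-section = πr² = 0.7917 m²; emitting surface = 4πr² = 3.167 m² (ratio 4).
S·A_cross = εσ·A_surf·T⁴  ⇒  T⁴ = S/(4σ).
T⁴ = 1.00·586/(4·5.67×10⁻⁸) = 2.584×10⁹ K⁴.
T = (2.584×10⁹)^(1/4).

T ≈ 225 K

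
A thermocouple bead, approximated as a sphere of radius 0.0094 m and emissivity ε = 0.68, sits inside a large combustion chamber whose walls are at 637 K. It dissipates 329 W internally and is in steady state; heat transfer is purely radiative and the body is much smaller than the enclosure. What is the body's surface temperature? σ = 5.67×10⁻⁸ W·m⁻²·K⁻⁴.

For a small grey body in a large enclosure, net radiated power = εσA(T⁴ − T_w⁴).
Steady state: P = εσA(T⁴ − T_w⁴) with A = 4πr² = 0.001110 m².
T⁴ = P/(εσA) + T_w⁴ = 329/(0.68·5.67×10⁻⁸·0.001110) + (637)⁴
    = 7.685×10¹² + 1.646×10¹¹ = 7.850×10¹² K⁴.

T ≈ 1670 K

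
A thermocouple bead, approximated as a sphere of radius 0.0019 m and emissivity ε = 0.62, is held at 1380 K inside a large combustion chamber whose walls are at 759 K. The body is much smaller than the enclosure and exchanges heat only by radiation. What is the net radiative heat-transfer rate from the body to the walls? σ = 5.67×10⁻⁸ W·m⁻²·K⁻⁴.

P_net ≈ 5.25 W

For a small grey body in a large enclosure: P_net = εσA(T_body⁴ − T_wall⁴).
A = 4πr² = 4.536×10⁻⁵ m²; T_body⁴ − T_wall⁴ = 3.627×10¹² − 3.319×10¹¹ = 3.295×10¹² K⁴.
|P_net| = 0.62·5.67×10⁻⁸·4.536×10⁻⁵·3.295×10¹².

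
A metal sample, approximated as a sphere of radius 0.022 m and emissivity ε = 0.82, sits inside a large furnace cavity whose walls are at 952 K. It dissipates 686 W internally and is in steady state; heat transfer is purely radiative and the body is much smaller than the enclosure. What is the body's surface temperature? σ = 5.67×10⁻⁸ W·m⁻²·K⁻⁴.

T ≈ 1340 K

For a small grey body in a large enclosure, net radiated power = εσA(T⁴ − T_w⁴).
Steady state: P = εσA(T⁴ − T_w⁴) with A = 4πr² = 0.006082 m².
T⁴ = P/(εσA) + T_w⁴ = 686/(0.82·5.67×10⁻⁸·0.006082) + (952)⁴
    = 2.426×10¹² + 8.214×10¹¹ = 3.247×10¹² K⁴.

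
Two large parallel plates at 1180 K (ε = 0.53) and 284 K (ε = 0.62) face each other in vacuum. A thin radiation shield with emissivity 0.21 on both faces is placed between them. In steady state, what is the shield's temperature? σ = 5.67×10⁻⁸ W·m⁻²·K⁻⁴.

In steady state the net flux on the hot side equals that on the cold side.
σ(T₁⁴−T_s⁴)/D₁ = σ(T_s⁴−T₂⁴)/D₂, with D₁ = 1/ε₁+1/ε_s−1 = 5.649, D₂ = 1/ε_s+1/ε₂−1 = 5.375.
Solve for T_s⁴: T_s⁴ = (D₂·T₁⁴ + D₁·T₂⁴)/(D₁+D₂) = 9.486×10¹¹ K⁴.

T_s ≈ 987 K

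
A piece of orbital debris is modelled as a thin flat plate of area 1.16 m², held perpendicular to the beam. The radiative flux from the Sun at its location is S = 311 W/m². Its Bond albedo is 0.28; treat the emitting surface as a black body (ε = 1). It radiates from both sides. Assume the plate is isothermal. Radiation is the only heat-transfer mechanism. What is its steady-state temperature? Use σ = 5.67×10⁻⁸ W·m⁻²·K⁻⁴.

At equilibrium, absorbed power = emitted power.
Absorbing cross-section = A = 1.160 m²; emitting surface = 2A = 2.320 m² (ratio 2).
(1−a)S·A_cross = εσ·A_surf·T⁴  ⇒  T⁴ = (1−a)S/(2σ).
T⁴ = 0.720·311/(2·5.67×10⁻⁸) = 1.975×10⁹ K⁴.
T = (1.975×10⁹)^(1/4).

T ≈ 211 K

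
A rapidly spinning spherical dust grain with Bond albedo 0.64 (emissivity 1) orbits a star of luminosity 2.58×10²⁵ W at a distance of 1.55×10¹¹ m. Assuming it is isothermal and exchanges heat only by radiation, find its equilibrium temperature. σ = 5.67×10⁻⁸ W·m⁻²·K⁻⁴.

T ≈ 108 K

First find the stellar flux at distance d: S = L/(4πd²) = 2.58×10²⁵/(4π·(1.55×10¹¹)²) = 85.46 W/m².
For an isothermal sphere, absorbed (1−a)S·πr² = emitted σ·4πr²·T⁴, so T⁴ = (1−a)S/(4σ).
T⁴ = 0.360·85.46/(4·5.67×10⁻⁸) = 1.356×10⁸ K⁴.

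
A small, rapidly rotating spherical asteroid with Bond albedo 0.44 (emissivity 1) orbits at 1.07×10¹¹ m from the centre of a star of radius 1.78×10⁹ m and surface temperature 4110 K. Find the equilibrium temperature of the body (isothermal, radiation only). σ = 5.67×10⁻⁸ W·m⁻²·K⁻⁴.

T ≈ 324 K

The star's surface emits σT_*⁴; at distance d the flux is S = σT_*⁴(R_*/d)².
S = 5.67×10⁻⁸·(4110)⁴·(1.78×10⁹/1.07×10¹¹)² = 4477 W/m².
For an isothermal sphere T⁴ = (1−a)S/(4σ) = 1.106×10¹⁰ K⁴.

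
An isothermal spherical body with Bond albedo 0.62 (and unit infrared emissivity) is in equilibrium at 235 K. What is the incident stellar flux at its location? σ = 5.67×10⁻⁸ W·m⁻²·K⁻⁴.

(1−a)S·πr² = σ·4πr²·T⁴ ⇒ S = 4σT⁴/(1−a).
S = 4·5.67×10⁻⁸·3.050×10⁹/0.380.

S ≈ 1820 W/m²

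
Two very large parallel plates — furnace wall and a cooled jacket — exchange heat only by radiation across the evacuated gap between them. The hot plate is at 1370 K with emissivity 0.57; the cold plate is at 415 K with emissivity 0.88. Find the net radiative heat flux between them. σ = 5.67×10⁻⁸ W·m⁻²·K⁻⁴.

q ≈ 1.05×10⁵ W/m²

For two infinite grey parallel plates, q = σ(T₁⁴ − T₂⁴)/(1/ε₁ + 1/ε₂ − 1).
T₁⁴ − T₂⁴ = 3.523×10¹² − 2.966×10¹⁰ = 3.493×10¹² K⁴.
1/ε₁ + 1/ε₂ − 1 = 1.754 + 1.136 − 1 = 1.891.
q = 5.67×10⁻⁸ × 3.493×10¹² / 1.891.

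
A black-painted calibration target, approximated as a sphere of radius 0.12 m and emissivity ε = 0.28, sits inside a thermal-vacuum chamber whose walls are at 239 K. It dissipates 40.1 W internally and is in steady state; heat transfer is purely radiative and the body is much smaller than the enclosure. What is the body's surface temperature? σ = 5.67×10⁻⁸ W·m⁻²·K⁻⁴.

For a small grey body in a large enclosure, net radiated power = εσA(T⁴ − T_w⁴).
Steady state: P = εσA(T⁴ − T_w⁴) with A = 4πr² = 0.1810 m².
T⁴ = P/(εσA) + T_w⁴ = 40.1/(0.28·5.67×10⁻⁸·0.1810) + (239)⁴
    = 1.396×10¹⁰ + 3.263×10⁹ = 1.722×10¹⁰ K⁴.

T ≈ 362 K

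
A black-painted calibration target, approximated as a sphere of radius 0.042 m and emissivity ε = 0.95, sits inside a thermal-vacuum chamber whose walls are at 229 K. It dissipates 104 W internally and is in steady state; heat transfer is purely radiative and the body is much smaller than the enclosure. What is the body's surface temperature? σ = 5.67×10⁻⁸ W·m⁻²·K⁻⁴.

For a small grey body in a large enclosure, net radiated power = εσA(T⁴ − T_w⁴).
Steady state: P = εσA(T⁴ − T_w⁴) with A = 4πr² = 0.02217 m².
T⁴ = P/(εσA) + T_w⁴ = 104/(0.95·5.67×10⁻⁸·0.02217) + (229)⁴
    = 8.710×10¹⁰ + 2.750×10⁹ = 8.985×10¹⁰ K⁴.

T ≈ 547 K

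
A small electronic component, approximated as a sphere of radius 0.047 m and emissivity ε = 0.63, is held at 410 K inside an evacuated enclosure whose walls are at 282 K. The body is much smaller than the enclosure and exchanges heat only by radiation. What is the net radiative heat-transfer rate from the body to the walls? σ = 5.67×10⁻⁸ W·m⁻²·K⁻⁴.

P_net ≈ 21.7 W

For a small grey body in a large enclosure: P_net = εσA(T_body⁴ − T_wall⁴).
A = 4πr² = 0.02776 m²; T_body⁴ − T_wall⁴ = 2.826×10¹⁰ − 6.324×10⁹ = 2.193×10¹⁰ K⁴.
|P_net| = 0.63·5.67×10⁻⁸·0.02776·2.193×10¹⁰.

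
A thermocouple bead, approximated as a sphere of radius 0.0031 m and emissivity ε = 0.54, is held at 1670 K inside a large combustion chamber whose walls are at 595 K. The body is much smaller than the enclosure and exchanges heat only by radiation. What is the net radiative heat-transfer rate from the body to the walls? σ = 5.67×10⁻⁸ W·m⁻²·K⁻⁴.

P_net ≈ 28.3 W

For a small grey body in a large enclosure: P_net = εσA(T_body⁴ − T_wall⁴).
A = 4πr² = 1.208×10⁻⁴ m²; T_body⁴ − T_wall⁴ = 7.778×10¹² − 1.253×10¹¹ = 7.653×10¹² K⁴.
|P_net| = 0.54·5.67×10⁻⁸·1.208×10⁻⁴·7.653×10¹².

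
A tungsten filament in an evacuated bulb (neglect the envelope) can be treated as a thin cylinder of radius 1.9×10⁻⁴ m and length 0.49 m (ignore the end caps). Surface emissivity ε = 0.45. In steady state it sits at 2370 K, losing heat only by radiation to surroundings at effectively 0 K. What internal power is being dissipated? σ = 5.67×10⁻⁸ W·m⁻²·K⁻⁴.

P ≈ 471 W

Steady state: P = εσA T⁴.
A = 2πrL = 5.850×10⁻⁴ m²; T⁴ = (2370)⁴ = 3.155×10¹³ K⁴.
P = 0.45 × 5.67×10⁻⁸ × 5.850×10⁻⁴ × 3.155×10¹³.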